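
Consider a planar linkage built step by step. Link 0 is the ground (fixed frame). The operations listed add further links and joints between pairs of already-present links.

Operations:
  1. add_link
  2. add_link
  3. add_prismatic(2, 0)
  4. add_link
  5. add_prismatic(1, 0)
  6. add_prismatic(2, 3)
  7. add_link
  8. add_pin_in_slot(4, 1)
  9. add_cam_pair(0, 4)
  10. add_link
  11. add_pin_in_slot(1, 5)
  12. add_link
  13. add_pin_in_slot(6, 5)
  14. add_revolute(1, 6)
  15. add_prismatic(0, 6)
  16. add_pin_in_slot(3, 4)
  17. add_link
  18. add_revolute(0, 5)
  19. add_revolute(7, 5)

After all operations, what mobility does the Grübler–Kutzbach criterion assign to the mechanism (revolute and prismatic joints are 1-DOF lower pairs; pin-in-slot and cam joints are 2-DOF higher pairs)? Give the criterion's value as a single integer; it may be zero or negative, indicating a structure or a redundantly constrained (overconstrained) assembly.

link 0 = ground. State L|J1|J2 = 1|0|0
+link1  2|0|0
+link2  3|0|0
P(2,0) f=1→J1  3|1|0
+link3  4|1|0
P(1,0) f=1→J1  4|2|0
P(2,3) f=1→J1  4|3|0
+link4  5|3|0
PS(4,1) f=2→J2  5|3|1
C(0,4) f=2→J2  5|3|2
+link5  6|3|2
PS(1,5) f=2→J2  6|3|3
+link6  7|3|3
PS(6,5) f=2→J2  7|3|4
R(1,6) f=1→J1  7|4|4
P(0,6) f=1→J1  7|5|4
PS(3,4) f=2→J2  7|5|5
+link7  8|5|5
R(0,5) f=1→J1  8|6|5
R(7,5) f=1→J1  8|7|5
M = 3(8−1)−2·7−5 = 21−14−5 = 2

M = 2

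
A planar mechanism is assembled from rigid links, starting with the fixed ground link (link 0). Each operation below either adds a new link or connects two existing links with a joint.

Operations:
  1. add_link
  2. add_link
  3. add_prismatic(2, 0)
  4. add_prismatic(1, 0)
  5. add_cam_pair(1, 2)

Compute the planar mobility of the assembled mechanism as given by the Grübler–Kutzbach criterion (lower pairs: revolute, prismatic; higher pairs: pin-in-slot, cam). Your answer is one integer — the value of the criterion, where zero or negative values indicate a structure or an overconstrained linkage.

M = 1

L=1 J1=0 J2=0
add link → L=2 J1=0 J2=0
add link → L=3 J1=0 J2=0
P@2,0 dof=1 J1 → L=3 J1=1 J2=0
P@1,0 dof=1 J1 → L=3 J1=2 J2=0
C@1,2 dof=2 J2 → L=3 J1=2 J2=1
M=3(L−1)−2J1−J2=3·2−2·2−1=1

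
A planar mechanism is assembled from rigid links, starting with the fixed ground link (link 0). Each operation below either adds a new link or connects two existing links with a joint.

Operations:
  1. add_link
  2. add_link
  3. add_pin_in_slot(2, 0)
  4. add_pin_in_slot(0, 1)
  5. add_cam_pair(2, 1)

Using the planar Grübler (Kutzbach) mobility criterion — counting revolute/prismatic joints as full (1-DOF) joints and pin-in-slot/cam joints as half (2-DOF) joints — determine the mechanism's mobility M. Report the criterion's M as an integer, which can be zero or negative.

[1;0;0] (link 0 is ground)
L+ [2;0;0]
L+ [3;0;0]
PS(2,0)∈J2 [3;0;1]
PS(0,1)∈J2 [3;0;2]
C(2,1)∈J2 [3;0;3]
mobility = 6 − 0 − 3 = 3

M = 3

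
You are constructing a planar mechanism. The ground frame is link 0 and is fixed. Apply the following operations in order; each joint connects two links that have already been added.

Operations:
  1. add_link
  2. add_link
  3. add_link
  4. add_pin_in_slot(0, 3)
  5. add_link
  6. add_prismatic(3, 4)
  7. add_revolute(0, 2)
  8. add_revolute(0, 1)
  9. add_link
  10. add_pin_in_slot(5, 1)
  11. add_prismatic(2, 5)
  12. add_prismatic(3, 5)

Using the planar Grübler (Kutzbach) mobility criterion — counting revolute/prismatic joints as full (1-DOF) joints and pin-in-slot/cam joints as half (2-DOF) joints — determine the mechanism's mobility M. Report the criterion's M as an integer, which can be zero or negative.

[1;0;0] (link 0 is ground)
L+ [2;0;0]
L+ [3;0;0]
L+ [4;0;0]
PS(0,3)∈J2 [4;0;1]
L+ [5;0;1]
P(3,4)∈J1 [5;1;1]
R(0,2)∈J1 [5;2;1]
R(0,1)∈J1 [5;3;1]
L+ [6;3;1]
PS(5,1)∈J2 [6;3;2]
P(2,5)∈J1 [6;4;2]
P(3,5)∈J1 [6;5;2]
mobility = 15 − 10 − 2 = 3

M = 3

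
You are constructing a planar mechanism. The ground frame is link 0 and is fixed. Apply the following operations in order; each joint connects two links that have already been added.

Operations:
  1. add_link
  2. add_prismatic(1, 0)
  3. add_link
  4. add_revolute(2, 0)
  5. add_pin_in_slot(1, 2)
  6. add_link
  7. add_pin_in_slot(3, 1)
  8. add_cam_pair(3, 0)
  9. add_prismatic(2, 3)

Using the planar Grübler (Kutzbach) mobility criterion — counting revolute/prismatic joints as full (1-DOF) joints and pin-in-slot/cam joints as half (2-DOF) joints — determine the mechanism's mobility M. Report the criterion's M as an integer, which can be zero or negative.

[1;0;0] (link 0 is ground)
L+ [2;0;0]
P(1,0)∈J1 [2;1;0]
L+ [3;1;0]
R(2,0)∈J1 [3;2;0]
PS(1,2)∈J2 [3;2;1]
L+ [4;2;1]
PS(3,1)∈J2 [4;2;2]
C(3,0)∈J2 [4;2;3]
P(2,3)∈J1 [4;3;3]
mobility = 9 − 6 − 3 = 0

M = 0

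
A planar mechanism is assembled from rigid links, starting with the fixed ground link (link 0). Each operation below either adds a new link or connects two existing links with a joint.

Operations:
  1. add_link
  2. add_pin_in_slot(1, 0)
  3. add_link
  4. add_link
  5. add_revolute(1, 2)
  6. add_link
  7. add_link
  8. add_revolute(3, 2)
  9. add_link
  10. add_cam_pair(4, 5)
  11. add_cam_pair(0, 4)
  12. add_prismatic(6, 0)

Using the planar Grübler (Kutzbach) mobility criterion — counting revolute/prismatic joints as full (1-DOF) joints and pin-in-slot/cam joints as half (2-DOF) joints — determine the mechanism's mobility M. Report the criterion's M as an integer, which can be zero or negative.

M = 9

[1;0;0] (link 0 is ground)
L+ [2;0;0]
PS(1,0)∈J2 [2;0;1]
L+ [3;0;1]
L+ [4;0;1]
R(1,2)∈J1 [4;1;1]
L+ [5;1;1]
L+ [6;1;1]
R(3,2)∈J1 [6;2;1]
L+ [7;2;1]
C(4,5)∈J2 [7;2;2]
C(0,4)∈J2 [7;2;3]
P(6,0)∈J1 [7;3;3]
mobility = 18 − 6 − 3 = 9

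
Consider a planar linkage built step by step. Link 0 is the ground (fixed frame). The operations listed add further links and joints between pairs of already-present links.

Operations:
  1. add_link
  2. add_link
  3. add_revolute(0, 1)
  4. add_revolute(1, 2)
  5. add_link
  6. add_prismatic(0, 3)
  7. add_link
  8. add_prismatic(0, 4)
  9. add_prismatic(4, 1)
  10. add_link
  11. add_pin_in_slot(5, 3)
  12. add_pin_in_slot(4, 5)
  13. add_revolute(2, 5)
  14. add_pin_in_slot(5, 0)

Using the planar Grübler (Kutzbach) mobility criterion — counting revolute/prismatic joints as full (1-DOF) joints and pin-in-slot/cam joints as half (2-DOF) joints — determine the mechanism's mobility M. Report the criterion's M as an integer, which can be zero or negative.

M = 0

ground; <1,0,0>
#1 <2,0,0>
#2 <3,0,0>
R:0↔1 J1 <3,1,0>
R:1↔2 J1 <3,2,0>
#3 <4,2,0>
P:0↔3 J1 <4,3,0>
#4 <5,3,0>
P:0↔4 J1 <5,4,0>
P:4↔1 J1 <5,5,0>
#5 <6,5,0>
PS:5↔3 J2 <6,5,1>
PS:4↔5 J2 <6,5,2>
R:2↔5 J1 <6,6,2>
PS:5↔0 J2 <6,6,3>
3×5 − 2×6 − 1×3 = 0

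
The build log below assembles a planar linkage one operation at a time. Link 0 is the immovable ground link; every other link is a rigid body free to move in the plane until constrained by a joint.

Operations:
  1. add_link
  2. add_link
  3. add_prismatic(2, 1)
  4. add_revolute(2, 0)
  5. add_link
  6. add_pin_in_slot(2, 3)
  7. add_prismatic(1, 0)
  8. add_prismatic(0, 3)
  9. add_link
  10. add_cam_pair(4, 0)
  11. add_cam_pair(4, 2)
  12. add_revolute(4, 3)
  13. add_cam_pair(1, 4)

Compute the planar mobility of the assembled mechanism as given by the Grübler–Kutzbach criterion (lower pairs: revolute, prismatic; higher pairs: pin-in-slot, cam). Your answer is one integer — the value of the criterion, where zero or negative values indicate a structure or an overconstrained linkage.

ground; <1,0,0>
#1 <2,0,0>
#2 <3,0,0>
P:2↔1 J1 <3,1,0>
R:2↔0 J1 <3,2,0>
#3 <4,2,0>
PS:2↔3 J2 <4,2,1>
P:1↔0 J1 <4,3,1>
P:0↔3 J1 <4,4,1>
#4 <5,4,1>
C:4↔0 J2 <5,4,2>
C:4↔2 J2 <5,4,3>
R:4↔3 J1 <5,5,3>
C:1↔4 J2 <5,5,4>
3×4 − 2×5 − 1×4 = -2

M = -2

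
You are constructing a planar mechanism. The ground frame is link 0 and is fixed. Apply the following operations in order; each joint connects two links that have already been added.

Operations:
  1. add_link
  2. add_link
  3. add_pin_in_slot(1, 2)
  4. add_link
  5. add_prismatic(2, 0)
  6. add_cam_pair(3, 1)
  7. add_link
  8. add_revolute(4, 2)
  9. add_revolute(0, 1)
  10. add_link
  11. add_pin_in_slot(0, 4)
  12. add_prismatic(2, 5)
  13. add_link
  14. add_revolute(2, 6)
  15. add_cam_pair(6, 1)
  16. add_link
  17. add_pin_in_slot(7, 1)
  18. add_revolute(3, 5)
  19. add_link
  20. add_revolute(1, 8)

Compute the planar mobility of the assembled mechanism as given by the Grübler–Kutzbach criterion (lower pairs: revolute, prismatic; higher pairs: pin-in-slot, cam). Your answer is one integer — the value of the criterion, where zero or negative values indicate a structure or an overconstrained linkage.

M = 5

link 0 = ground. State L|J1|J2 = 1|0|0
+link1  2|0|0
+link2  3|0|0
PS(1,2) f=2→J2  3|0|1
+link3  4|0|1
P(2,0) f=1→J1  4|1|1
C(3,1) f=2→J2  4|1|2
+link4  5|1|2
R(4,2) f=1→J1  5|2|2
R(0,1) f=1→J1  5|3|2
+link5  6|3|2
PS(0,4) f=2→J2  6|3|3
P(2,5) f=1→J1  6|4|3
+link6  7|4|3
R(2,6) f=1→J1  7|5|3
C(6,1) f=2→J2  7|5|4
+link7  8|5|4
PS(7,1) f=2→J2  8|5|5
R(3,5) f=1→J1  8|6|5
+link8  9|6|5
R(1,8) f=1→J1  9|7|5
M = 3(9−1)−2·7−5 = 24−14−5 = 5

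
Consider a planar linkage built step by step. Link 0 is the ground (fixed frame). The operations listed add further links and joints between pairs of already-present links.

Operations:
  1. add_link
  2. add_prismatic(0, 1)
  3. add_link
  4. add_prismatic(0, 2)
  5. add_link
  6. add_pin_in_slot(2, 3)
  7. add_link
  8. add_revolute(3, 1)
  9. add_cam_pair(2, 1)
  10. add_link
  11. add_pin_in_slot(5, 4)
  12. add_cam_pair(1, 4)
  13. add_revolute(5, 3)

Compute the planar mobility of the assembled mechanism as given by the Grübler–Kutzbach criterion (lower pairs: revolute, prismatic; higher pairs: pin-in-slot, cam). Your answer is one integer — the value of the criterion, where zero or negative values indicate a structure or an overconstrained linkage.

M = 3

(L,J1,J2)=(1,0,0); link0 fixed
link1: (2,0,0)
P 0-1 [J1]: (2,1,0)
link2: (3,1,0)
P 0-2 [J1]: (3,2,0)
link3: (4,2,0)
PS 2-3 [J2]: (4,2,1)
link4: (5,2,1)
R 3-1 [J1]: (5,3,1)
C 2-1 [J2]: (5,3,2)
link5: (6,3,2)
PS 5-4 [J2]: (6,3,3)
C 1-4 [J2]: (6,3,4)
R 5-3 [J1]: (6,4,4)
Grübler: 3·5 − 2·4 − 4 = 3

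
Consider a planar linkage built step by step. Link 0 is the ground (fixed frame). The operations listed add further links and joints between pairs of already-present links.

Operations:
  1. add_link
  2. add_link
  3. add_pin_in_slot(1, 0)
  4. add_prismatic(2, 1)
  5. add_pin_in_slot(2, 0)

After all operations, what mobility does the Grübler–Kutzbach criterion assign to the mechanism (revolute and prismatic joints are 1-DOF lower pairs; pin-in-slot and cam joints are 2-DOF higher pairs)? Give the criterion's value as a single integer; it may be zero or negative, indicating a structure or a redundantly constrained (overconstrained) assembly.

(L,J1,J2)=(1,0,0); link0 fixed
link1: (2,0,0)
link2: (3,0,0)
PS 1-0 [J2]: (3,0,1)
P 2-1 [J1]: (3,1,1)
PS 2-0 [J2]: (3,1,2)
Grübler: 3·2 − 2·1 − 2 = 2

M = 2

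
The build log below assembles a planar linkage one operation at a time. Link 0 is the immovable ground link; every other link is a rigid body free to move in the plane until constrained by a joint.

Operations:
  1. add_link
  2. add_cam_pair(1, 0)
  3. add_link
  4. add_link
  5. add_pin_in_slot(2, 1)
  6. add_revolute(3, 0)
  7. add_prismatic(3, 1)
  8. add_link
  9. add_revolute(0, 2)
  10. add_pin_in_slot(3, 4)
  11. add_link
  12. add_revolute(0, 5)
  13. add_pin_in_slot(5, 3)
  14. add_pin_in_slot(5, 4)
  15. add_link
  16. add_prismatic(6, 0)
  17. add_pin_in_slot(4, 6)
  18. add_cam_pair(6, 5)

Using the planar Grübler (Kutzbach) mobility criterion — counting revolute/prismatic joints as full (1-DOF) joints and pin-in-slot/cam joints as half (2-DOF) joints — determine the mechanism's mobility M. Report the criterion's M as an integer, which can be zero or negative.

M = 1

L=1 J1=0 J2=0
add link → L=2 J1=0 J2=0
C@1,0 dof=2 J2 → L=2 J1=0 J2=1
add link → L=3 J1=0 J2=1
add link → L=4 J1=0 J2=1
PS@2,1 dof=2 J2 → L=4 J1=0 J2=2
R@3,0 dof=1 J1 → L=4 J1=1 J2=2
P@3,1 dof=1 J1 → L=4 J1=2 J2=2
add link → L=5 J1=2 J2=2
R@0,2 dof=1 J1 → L=5 J1=3 J2=2
PS@3,4 dof=2 J2 → L=5 J1=3 J2=3
add link → L=6 J1=3 J2=3
R@0,5 dof=1 J1 → L=6 J1=4 J2=3
PS@5,3 dof=2 J2 → L=6 J1=4 J2=4
PS@5,4 dof=2 J2 → L=6 J1=4 J2=5
add link → L=7 J1=4 J2=5
P@6,0 dof=1 J1 → L=7 J1=5 J2=5
PS@4,6 dof=2 J2 → L=7 J1=5 J2=6
C@6,5 dof=2 J2 → L=7 J1=5 J2=7
M=3(L−1)−2J1−J2=3·6−2·5−7=1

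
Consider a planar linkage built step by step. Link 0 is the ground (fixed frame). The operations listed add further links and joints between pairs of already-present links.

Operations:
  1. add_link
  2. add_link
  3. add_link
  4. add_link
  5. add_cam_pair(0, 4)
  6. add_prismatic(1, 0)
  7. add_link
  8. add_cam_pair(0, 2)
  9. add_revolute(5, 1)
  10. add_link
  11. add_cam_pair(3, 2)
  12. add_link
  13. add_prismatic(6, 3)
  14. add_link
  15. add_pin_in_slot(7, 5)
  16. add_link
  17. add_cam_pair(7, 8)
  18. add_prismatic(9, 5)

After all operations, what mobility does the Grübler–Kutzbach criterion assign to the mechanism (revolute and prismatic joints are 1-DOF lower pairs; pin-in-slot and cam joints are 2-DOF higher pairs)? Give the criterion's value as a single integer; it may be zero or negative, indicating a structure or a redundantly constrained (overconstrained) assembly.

(L,J1,J2)=(1,0,0); link0 fixed
link1: (2,0,0)
link2: (3,0,0)
link3: (4,0,0)
link4: (5,0,0)
C 0-4 [J2]: (5,0,1)
P 1-0 [J1]: (5,1,1)
link5: (6,1,1)
C 0-2 [J2]: (6,1,2)
R 5-1 [J1]: (6,2,2)
link6: (7,2,2)
C 3-2 [J2]: (7,2,3)
link7: (8,2,3)
P 6-3 [J1]: (8,3,3)
link8: (9,3,3)
PS 7-5 [J2]: (9,3,4)
link9: (10,3,4)
C 7-8 [J2]: (10,3,5)
P 9-5 [J1]: (10,4,5)
Grübler: 3·9 − 2·4 − 5 = 14

M = 14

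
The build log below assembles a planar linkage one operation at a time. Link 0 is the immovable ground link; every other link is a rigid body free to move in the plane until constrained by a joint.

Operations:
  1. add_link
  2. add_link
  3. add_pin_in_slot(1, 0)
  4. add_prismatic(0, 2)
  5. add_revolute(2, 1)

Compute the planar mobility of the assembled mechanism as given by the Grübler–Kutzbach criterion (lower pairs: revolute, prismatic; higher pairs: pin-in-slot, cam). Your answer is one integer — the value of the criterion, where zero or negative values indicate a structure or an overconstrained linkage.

M = 1

L=1 J1=0 J2=0
add link → L=2 J1=0 J2=0
add link → L=3 J1=0 J2=0
PS@1,0 dof=2 J2 → L=3 J1=0 J2=1
P@0,2 dof=1 J1 → L=3 J1=1 J2=1
R@2,1 dof=1 J1 → L=3 J1=2 J2=1
M=3(L−1)−2J1−J2=3·2−2·2−1=1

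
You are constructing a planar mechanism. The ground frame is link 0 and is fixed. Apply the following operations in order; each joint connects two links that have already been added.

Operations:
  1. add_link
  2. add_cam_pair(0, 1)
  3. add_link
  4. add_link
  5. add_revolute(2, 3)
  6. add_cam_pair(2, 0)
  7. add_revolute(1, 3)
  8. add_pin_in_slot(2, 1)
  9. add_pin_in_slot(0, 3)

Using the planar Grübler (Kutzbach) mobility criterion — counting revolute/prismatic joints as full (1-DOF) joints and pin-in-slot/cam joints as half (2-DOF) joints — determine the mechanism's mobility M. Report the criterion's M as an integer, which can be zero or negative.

(L,J1,J2)=(1,0,0); link0 fixed
link1: (2,0,0)
C 0-1 [J2]: (2,0,1)
link2: (3,0,1)
link3: (4,0,1)
R 2-3 [J1]: (4,1,1)
C 2-0 [J2]: (4,1,2)
R 1-3 [J1]: (4,2,2)
PS 2-1 [J2]: (4,2,3)
PS 0-3 [J2]: (4,2,4)
Grübler: 3·3 − 2·2 − 4 = 1

M = 1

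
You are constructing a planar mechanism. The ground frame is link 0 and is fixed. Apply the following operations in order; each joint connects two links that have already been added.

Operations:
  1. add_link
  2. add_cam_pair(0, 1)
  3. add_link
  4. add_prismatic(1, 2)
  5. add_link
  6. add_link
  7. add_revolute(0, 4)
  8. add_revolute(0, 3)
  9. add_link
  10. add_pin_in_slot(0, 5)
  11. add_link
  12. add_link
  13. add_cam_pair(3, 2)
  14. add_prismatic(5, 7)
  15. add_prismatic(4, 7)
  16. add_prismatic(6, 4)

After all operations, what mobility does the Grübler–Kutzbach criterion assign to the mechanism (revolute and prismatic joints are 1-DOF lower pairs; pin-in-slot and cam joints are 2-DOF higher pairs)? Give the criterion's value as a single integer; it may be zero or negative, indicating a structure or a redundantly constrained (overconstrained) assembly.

M = 6

[1;0;0] (link 0 is ground)
L+ [2;0;0]
C(0,1)∈J2 [2;0;1]
L+ [3;0;1]
P(1,2)∈J1 [3;1;1]
L+ [4;1;1]
L+ [5;1;1]
R(0,4)∈J1 [5;2;1]
R(0,3)∈J1 [5;3;1]
L+ [6;3;1]
PS(0,5)∈J2 [6;3;2]
L+ [7;3;2]
L+ [8;3;2]
C(3,2)∈J2 [8;3;3]
P(5,7)∈J1 [8;4;3]
P(4,7)∈J1 [8;5;3]
P(6,4)∈J1 [8;6;3]
mobility = 21 − 12 − 3 = 6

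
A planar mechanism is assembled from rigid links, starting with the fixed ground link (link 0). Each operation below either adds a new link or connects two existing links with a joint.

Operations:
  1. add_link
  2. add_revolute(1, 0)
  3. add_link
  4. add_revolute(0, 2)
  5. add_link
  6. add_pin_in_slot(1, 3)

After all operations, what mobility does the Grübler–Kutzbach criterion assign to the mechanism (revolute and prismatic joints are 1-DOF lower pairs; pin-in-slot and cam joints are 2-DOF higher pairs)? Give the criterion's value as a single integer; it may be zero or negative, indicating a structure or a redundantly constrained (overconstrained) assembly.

(L,J1,J2)=(1,0,0); link0 fixed
link1: (2,0,0)
R 1-0 [J1]: (2,1,0)
link2: (3,1,0)
R 0-2 [J1]: (3,2,0)
link3: (4,2,0)
PS 1-3 [J2]: (4,2,1)
Grübler: 3·3 − 2·2 − 1 = 4

M = 4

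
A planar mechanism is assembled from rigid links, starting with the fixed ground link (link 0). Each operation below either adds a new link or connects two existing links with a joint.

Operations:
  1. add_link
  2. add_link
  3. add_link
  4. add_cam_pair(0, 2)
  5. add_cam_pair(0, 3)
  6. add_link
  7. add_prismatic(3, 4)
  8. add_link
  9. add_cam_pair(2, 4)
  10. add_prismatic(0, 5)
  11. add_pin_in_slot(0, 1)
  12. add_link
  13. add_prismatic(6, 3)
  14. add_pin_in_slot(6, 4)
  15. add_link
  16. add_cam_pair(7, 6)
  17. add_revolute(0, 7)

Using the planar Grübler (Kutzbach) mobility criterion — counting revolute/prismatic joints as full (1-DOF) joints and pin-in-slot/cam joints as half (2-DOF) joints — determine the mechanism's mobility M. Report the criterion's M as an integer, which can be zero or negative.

L=1 J1=0 J2=0
add link → L=2 J1=0 J2=0
add link → L=3 J1=0 J2=0
add link → L=4 J1=0 J2=0
C@0,2 dof=2 J2 → L=4 J1=0 J2=1
C@0,3 dof=2 J2 → L=4 J1=0 J2=2
add link → L=5 J1=0 J2=2
P@3,4 dof=1 J1 → L=5 J1=1 J2=2
add link → L=6 J1=1 J2=2
C@2,4 dof=2 J2 → L=6 J1=1 J2=3
P@0,5 dof=1 J1 → L=6 J1=2 J2=3
PS@0,1 dof=2 J2 → L=6 J1=2 J2=4
add link → L=7 J1=2 J2=4
P@6,3 dof=1 J1 → L=7 J1=3 J2=4
PS@6,4 dof=2 J2 → L=7 J1=3 J2=5
add link → L=8 J1=3 J2=5
C@7,6 dof=2 J2 → L=8 J1=3 J2=6
R@0,7 dof=1 J1 → L=8 J1=4 J2=6
M=3(L−1)−2J1−J2=3·7−2·4−6=7

M = 7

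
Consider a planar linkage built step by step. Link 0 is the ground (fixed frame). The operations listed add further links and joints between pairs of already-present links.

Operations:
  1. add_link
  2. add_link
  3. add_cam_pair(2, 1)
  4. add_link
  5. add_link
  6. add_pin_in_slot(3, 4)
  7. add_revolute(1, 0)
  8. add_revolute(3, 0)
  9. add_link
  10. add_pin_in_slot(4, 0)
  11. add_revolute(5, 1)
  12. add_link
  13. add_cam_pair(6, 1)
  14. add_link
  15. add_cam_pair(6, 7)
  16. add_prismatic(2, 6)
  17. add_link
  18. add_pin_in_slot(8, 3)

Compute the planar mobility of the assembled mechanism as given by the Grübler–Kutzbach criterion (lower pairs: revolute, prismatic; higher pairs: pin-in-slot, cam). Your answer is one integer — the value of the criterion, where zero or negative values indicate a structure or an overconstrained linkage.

ground; <1,0,0>
#1 <2,0,0>
#2 <3,0,0>
C:2↔1 J2 <3,0,1>
#3 <4,0,1>
#4 <5,0,1>
PS:3↔4 J2 <5,0,2>
R:1↔0 J1 <5,1,2>
R:3↔0 J1 <5,2,2>
#5 <6,2,2>
PS:4↔0 J2 <6,2,3>
R:5↔1 J1 <6,3,3>
#6 <7,3,3>
C:6↔1 J2 <7,3,4>
#7 <8,3,4>
C:6↔7 J2 <8,3,5>
P:2↔6 J1 <8,4,5>
#8 <9,4,5>
PS:8↔3 J2 <9,4,6>
3×8 − 2×4 − 1×6 = 10

M = 10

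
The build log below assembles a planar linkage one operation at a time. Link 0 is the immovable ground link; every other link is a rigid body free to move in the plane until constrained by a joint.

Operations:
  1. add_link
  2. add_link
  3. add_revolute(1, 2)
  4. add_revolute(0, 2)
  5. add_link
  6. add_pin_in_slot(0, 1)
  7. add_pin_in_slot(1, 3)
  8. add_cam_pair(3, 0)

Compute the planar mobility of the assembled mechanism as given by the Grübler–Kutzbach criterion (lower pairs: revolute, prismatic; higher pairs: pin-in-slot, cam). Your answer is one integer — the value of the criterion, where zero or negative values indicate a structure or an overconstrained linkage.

M = 2

ground; <1,0,0>
#1 <2,0,0>
#2 <3,0,0>
R:1↔2 J1 <3,1,0>
R:0↔2 J1 <3,2,0>
#3 <4,2,0>
PS:0↔1 J2 <4,2,1>
PS:1↔3 J2 <4,2,2>
C:3↔0 J2 <4,2,3>
3×3 − 2×2 − 1×3 = 2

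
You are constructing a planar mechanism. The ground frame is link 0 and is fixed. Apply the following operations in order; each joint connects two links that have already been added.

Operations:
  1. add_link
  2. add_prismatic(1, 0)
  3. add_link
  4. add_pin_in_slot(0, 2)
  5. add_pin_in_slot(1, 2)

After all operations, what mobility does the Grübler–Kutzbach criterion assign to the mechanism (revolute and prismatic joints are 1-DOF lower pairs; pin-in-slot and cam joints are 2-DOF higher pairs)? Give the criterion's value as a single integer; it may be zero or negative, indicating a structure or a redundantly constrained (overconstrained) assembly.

M = 2

[1;0;0] (link 0 is ground)
L+ [2;0;0]
P(1,0)∈J1 [2;1;0]
L+ [3;1;0]
PS(0,2)∈J2 [3;1;1]
PS(1,2)∈J2 [3;1;2]
mobility = 6 − 2 − 2 = 2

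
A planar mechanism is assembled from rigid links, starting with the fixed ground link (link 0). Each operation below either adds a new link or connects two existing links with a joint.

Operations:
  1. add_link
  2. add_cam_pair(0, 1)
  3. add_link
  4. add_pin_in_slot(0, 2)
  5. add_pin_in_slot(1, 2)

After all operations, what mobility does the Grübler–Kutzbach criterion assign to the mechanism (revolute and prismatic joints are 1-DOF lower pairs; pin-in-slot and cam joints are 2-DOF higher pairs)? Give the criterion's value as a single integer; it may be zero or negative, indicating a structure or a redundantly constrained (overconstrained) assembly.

M = 3

[1;0;0] (link 0 is ground)
L+ [2;0;0]
C(0,1)∈J2 [2;0;1]
L+ [3;0;1]
PS(0,2)∈J2 [3;0;2]
PS(1,2)∈J2 [3;0;3]
mobility = 6 − 0 − 3 = 3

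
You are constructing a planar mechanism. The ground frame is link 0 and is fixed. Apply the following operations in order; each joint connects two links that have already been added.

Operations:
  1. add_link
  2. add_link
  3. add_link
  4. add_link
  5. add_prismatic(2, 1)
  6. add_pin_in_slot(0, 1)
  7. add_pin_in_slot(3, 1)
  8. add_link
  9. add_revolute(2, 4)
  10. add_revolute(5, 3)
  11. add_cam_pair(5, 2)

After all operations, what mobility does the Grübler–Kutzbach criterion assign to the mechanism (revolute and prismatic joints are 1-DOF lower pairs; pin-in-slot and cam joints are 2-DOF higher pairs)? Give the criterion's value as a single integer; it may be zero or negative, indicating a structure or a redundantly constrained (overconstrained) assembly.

(L,J1,J2)=(1,0,0); link0 fixed
link1: (2,0,0)
link2: (3,0,0)
link3: (4,0,0)
link4: (5,0,0)
P 2-1 [J1]: (5,1,0)
PS 0-1 [J2]: (5,1,1)
PS 3-1 [J2]: (5,1,2)
link5: (6,1,2)
R 2-4 [J1]: (6,2,2)
R 5-3 [J1]: (6,3,2)
C 5-2 [J2]: (6,3,3)
Grübler: 3·5 − 2·3 − 3 = 6

M = 6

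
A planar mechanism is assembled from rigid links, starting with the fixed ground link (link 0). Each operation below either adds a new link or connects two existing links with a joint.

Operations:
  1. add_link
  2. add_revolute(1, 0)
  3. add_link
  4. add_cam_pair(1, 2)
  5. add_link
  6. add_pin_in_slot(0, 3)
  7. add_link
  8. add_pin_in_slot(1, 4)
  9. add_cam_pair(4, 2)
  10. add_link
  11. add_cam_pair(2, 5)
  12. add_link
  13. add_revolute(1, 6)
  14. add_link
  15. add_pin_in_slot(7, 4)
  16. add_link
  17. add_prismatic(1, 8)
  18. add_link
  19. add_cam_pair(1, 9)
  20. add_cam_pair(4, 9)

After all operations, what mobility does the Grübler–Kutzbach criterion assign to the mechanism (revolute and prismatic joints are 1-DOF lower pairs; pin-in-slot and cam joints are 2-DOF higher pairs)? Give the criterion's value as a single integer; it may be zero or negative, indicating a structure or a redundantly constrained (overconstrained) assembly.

M = 13

(L,J1,J2)=(1,0,0); link0 fixed
link1: (2,0,0)
R 1-0 [J1]: (2,1,0)
link2: (3,1,0)
C 1-2 [J2]: (3,1,1)
link3: (4,1,1)
PS 0-3 [J2]: (4,1,2)
link4: (5,1,2)
PS 1-4 [J2]: (5,1,3)
C 4-2 [J2]: (5,1,4)
link5: (6,1,4)
C 2-5 [J2]: (6,1,5)
link6: (7,1,5)
R 1-6 [J1]: (7,2,5)
link7: (8,2,5)
PS 7-4 [J2]: (8,2,6)
link8: (9,2,6)
P 1-8 [J1]: (9,3,6)
link9: (10,3,6)
C 1-9 [J2]: (10,3,7)
C 4-9 [J2]: (10,3,8)
Grübler: 3·9 − 2·3 − 8 = 13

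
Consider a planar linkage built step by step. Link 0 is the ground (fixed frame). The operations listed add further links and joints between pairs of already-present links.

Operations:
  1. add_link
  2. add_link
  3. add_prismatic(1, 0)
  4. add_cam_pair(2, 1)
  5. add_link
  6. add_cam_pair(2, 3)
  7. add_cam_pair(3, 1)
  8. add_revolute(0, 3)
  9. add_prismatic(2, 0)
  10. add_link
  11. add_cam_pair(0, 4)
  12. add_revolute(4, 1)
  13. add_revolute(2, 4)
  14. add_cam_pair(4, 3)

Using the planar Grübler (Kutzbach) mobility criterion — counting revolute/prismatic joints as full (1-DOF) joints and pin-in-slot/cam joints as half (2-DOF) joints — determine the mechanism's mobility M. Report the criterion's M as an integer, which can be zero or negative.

M = -3

L=1 J1=0 J2=0
add link → L=2 J1=0 J2=0
add link → L=3 J1=0 J2=0
P@1,0 dof=1 J1 → L=3 J1=1 J2=0
C@2,1 dof=2 J2 → L=3 J1=1 J2=1
add link → L=4 J1=1 J2=1
C@2,3 dof=2 J2 → L=4 J1=1 J2=2
C@3,1 dof=2 J2 → L=4 J1=1 J2=3
R@0,3 dof=1 J1 → L=4 J1=2 J2=3
P@2,0 dof=1 J1 → L=4 J1=3 J2=3
add link → L=5 J1=3 J2=3
C@0,4 dof=2 J2 → L=5 J1=3 J2=4
R@4,1 dof=1 J1 → L=5 J1=4 J2=4
R@2,4 dof=1 J1 → L=5 J1=5 J2=4
C@4,3 dof=2 J2 → L=5 J1=5 J2=5
M=3(L−1)−2J1−J2=3·4−2·5−5=-3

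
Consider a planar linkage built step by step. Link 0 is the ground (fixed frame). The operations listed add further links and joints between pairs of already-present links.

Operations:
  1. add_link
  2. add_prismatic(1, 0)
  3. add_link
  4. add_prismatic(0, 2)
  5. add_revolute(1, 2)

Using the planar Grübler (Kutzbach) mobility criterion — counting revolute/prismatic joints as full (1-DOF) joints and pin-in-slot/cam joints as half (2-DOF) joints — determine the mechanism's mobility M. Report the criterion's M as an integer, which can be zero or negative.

[1;0;0] (link 0 is ground)
L+ [2;0;0]
P(1,0)∈J1 [2;1;0]
L+ [3;1;0]
P(0,2)∈J1 [3;2;0]
R(1,2)∈J1 [3;3;0]
mobility = 6 − 6 − 0 = 0

M = 0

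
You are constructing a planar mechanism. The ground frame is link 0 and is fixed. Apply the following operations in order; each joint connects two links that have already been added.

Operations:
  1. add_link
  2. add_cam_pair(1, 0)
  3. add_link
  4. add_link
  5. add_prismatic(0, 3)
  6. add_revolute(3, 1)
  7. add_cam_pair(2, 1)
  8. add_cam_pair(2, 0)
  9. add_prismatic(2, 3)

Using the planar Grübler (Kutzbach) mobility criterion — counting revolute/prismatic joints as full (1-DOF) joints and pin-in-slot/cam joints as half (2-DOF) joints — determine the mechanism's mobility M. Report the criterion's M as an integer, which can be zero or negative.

M = 0

link 0 = ground. State L|J1|J2 = 1|0|0
+link1  2|0|0
C(1,0) f=2→J2  2|0|1
+link2  3|0|1
+link3  4|0|1
P(0,3) f=1→J1  4|1|1
R(3,1) f=1→J1  4|2|1
C(2,1) f=2→J2  4|2|2
C(2,0) f=2→J2  4|2|3
P(2,3) f=1→J1  4|3|3
M = 3(4−1)−2·3−3 = 9−6−3 = 0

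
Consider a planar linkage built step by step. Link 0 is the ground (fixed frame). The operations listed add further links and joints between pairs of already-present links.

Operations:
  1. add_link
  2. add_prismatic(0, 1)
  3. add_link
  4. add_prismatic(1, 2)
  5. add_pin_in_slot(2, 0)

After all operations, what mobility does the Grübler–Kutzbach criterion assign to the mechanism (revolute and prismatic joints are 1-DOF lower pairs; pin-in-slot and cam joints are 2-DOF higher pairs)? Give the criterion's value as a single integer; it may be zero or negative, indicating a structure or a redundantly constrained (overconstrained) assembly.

M = 1

(L,J1,J2)=(1,0,0); link0 fixed
link1: (2,0,0)
P 0-1 [J1]: (2,1,0)
link2: (3,1,0)
P 1-2 [J1]: (3,2,0)
PS 2-0 [J2]: (3,2,1)
Grübler: 3·2 − 2·2 − 1 = 1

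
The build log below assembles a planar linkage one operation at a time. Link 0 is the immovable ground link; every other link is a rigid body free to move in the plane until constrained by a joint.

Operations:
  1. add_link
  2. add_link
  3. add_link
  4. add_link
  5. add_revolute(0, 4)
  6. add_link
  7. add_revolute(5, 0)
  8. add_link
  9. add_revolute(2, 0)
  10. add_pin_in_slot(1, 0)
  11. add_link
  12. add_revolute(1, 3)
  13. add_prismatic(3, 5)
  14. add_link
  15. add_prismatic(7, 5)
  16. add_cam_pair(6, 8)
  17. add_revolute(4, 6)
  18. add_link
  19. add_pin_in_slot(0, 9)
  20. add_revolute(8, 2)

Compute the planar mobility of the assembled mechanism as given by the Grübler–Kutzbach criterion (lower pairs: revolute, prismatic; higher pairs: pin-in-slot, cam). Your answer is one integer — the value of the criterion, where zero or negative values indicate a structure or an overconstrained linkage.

M = 8

L=1 J1=0 J2=0
add link → L=2 J1=0 J2=0
add link → L=3 J1=0 J2=0
add link → L=4 J1=0 J2=0
add link → L=5 J1=0 J2=0
R@0,4 dof=1 J1 → L=5 J1=1 J2=0
add link → L=6 J1=1 J2=0
R@5,0 dof=1 J1 → L=6 J1=2 J2=0
add link → L=7 J1=2 J2=0
R@2,0 dof=1 J1 → L=7 J1=3 J2=0
PS@1,0 dof=2 J2 → L=7 J1=3 J2=1
add link → L=8 J1=3 J2=1
R@1,3 dof=1 J1 → L=8 J1=4 J2=1
P@3,5 dof=1 J1 → L=8 J1=5 J2=1
add link → L=9 J1=5 J2=1
P@7,5 dof=1 J1 → L=9 J1=6 J2=1
C@6,8 dof=2 J2 → L=9 J1=6 J2=2
R@4,6 dof=1 J1 → L=9 J1=7 J2=2
add link → L=10 J1=7 J2=2
PS@0,9 dof=2 J2 → L=10 J1=7 J2=3
R@8,2 dof=1 J1 → L=10 J1=8 J2=3
M=3(L−1)−2J1−J2=3·9−2·8−3=8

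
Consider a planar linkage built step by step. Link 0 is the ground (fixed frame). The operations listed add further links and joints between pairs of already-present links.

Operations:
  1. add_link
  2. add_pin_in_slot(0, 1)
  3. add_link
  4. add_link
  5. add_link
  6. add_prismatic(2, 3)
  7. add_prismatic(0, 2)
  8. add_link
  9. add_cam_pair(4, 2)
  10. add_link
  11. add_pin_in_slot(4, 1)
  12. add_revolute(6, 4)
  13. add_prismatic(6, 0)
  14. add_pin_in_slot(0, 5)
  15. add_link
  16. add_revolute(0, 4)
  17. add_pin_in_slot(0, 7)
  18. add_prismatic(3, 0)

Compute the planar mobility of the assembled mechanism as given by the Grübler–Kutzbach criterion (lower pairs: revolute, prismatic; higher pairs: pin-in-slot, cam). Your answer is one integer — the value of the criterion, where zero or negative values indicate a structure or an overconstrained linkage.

M = 4

ground; <1,0,0>
#1 <2,0,0>
PS:0↔1 J2 <2,0,1>
#2 <3,0,1>
#3 <4,0,1>
#4 <5,0,1>
P:2↔3 J1 <5,1,1>
P:0↔2 J1 <5,2,1>
#5 <6,2,1>
C:4↔2 J2 <6,2,2>
#6 <7,2,2>
PS:4↔1 J2 <7,2,3>
R:6↔4 J1 <7,3,3>
P:6↔0 J1 <7,4,3>
PS:0↔5 J2 <7,4,4>
#7 <8,4,4>
R:0↔4 J1 <8,5,4>
PS:0↔7 J2 <8,5,5>
P:3↔0 J1 <8,6,5>
3×7 − 2×6 − 1×5 = 4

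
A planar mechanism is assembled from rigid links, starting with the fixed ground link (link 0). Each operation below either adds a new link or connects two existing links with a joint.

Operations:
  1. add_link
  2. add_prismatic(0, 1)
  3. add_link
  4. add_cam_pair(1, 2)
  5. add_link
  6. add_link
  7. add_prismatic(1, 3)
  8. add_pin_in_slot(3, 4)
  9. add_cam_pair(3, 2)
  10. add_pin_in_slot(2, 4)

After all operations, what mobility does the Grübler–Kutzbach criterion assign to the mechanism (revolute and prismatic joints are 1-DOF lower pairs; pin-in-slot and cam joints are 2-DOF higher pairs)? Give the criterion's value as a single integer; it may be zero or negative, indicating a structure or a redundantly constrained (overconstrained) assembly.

L=1 J1=0 J2=0
add link → L=2 J1=0 J2=0
P@0,1 dof=1 J1 → L=2 J1=1 J2=0
add link → L=3 J1=1 J2=0
C@1,2 dof=2 J2 → L=3 J1=1 J2=1
add link → L=4 J1=1 J2=1
add link → L=5 J1=1 J2=1
P@1,3 dof=1 J1 → L=5 J1=2 J2=1
PS@3,4 dof=2 J2 → L=5 J1=2 J2=2
C@3,2 dof=2 J2 → L=5 J1=2 J2=3
PS@2,4 dof=2 J2 → L=5 J1=2 J2=4
M=3(L−1)−2J1−J2=3·4−2·2−4=4

M = 4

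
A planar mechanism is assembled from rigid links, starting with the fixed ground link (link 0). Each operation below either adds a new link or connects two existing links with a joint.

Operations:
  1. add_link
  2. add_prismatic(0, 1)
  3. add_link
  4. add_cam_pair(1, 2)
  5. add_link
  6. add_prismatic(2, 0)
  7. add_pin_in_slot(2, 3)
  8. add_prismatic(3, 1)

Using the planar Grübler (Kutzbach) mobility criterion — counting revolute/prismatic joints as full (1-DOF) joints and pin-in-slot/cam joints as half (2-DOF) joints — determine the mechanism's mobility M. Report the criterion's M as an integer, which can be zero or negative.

(L,J1,J2)=(1,0,0); link0 fixed
link1: (2,0,0)
P 0-1 [J1]: (2,1,0)
link2: (3,1,0)
C 1-2 [J2]: (3,1,1)
link3: (4,1,1)
P 2-0 [J1]: (4,2,1)
PS 2-3 [J2]: (4,2,2)
P 3-1 [J1]: (4,3,2)
Grübler: 3·3 − 2·3 − 2 = 1

M = 1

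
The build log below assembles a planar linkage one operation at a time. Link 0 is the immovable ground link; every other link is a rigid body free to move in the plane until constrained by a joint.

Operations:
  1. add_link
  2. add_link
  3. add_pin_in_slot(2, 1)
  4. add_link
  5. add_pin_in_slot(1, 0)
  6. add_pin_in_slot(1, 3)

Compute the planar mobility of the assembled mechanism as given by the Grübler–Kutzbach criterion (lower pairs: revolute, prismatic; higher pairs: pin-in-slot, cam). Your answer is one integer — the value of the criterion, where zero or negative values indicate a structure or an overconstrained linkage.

L=1 J1=0 J2=0
add link → L=2 J1=0 J2=0
add link → L=3 J1=0 J2=0
PS@2,1 dof=2 J2 → L=3 J1=0 J2=1
add link → L=4 J1=0 J2=1
PS@1,0 dof=2 J2 → L=4 J1=0 J2=2
PS@1,3 dof=2 J2 → L=4 J1=0 J2=3
M=3(L−1)−2J1−J2=3·3−2·0−3=6

M = 6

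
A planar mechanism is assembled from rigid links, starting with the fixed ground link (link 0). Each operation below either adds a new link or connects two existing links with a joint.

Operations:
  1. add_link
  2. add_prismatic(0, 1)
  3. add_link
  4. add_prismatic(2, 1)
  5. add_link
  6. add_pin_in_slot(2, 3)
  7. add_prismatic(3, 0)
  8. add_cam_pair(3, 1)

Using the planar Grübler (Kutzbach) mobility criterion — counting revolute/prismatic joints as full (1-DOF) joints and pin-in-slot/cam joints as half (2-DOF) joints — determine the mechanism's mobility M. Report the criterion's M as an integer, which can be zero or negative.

M = 1

(L,J1,J2)=(1,0,0); link0 fixed
link1: (2,0,0)
P 0-1 [J1]: (2,1,0)
link2: (3,1,0)
P 2-1 [J1]: (3,2,0)
link3: (4,2,0)
PS 2-3 [J2]: (4,2,1)
P 3-0 [J1]: (4,3,1)
C 3-1 [J2]: (4,3,2)
Grübler: 3·3 − 2·3 − 2 = 1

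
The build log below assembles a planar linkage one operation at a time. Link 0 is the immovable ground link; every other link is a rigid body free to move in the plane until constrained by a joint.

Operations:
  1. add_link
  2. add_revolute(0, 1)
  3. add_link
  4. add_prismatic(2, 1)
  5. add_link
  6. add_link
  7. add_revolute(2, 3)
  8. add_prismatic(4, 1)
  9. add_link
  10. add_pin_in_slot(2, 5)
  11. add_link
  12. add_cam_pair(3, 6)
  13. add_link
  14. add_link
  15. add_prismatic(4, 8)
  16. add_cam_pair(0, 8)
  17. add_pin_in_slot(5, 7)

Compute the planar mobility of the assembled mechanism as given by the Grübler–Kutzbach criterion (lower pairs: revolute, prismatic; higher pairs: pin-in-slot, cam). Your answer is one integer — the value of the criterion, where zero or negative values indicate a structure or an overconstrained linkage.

M = 10

[1;0;0] (link 0 is ground)
L+ [2;0;0]
R(0,1)∈J1 [2;1;0]
L+ [3;1;0]
P(2,1)∈J1 [3;2;0]
L+ [4;2;0]
L+ [5;2;0]
R(2,3)∈J1 [5;3;0]
P(4,1)∈J1 [5;4;0]
L+ [6;4;0]
PS(2,5)∈J2 [6;4;1]
L+ [7;4;1]
C(3,6)∈J2 [7;4;2]
L+ [8;4;2]
L+ [9;4;2]
P(4,8)∈J1 [9;5;2]
C(0,8)∈J2 [9;5;3]
PS(5,7)∈J2 [9;5;4]
mobility = 24 − 10 − 4 = 10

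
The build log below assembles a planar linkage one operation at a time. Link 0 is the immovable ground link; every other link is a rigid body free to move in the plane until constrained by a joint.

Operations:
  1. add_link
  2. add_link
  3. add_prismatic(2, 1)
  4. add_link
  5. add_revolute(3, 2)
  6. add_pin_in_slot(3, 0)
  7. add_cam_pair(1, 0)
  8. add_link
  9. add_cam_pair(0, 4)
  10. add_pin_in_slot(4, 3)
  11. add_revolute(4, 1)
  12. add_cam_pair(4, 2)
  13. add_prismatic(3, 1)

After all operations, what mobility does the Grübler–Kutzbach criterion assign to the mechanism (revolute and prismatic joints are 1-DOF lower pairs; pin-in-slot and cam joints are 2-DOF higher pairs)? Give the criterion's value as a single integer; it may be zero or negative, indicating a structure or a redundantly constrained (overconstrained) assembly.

M = -1

link 0 = ground. State L|J1|J2 = 1|0|0
+link1  2|0|0
+link2  3|0|0
P(2,1) f=1→J1  3|1|0
+link3  4|1|0
R(3,2) f=1→J1  4|2|0
PS(3,0) f=2→J2  4|2|1
C(1,0) f=2→J2  4|2|2
+link4  5|2|2
C(0,4) f=2→J2  5|2|3
PS(4,3) f=2→J2  5|2|4
R(4,1) f=1→J1  5|3|4
C(4,2) f=2→J2  5|3|5
P(3,1) f=1→J1  5|4|5
M = 3(5−1)−2·4−5 = 12−8−5 = -1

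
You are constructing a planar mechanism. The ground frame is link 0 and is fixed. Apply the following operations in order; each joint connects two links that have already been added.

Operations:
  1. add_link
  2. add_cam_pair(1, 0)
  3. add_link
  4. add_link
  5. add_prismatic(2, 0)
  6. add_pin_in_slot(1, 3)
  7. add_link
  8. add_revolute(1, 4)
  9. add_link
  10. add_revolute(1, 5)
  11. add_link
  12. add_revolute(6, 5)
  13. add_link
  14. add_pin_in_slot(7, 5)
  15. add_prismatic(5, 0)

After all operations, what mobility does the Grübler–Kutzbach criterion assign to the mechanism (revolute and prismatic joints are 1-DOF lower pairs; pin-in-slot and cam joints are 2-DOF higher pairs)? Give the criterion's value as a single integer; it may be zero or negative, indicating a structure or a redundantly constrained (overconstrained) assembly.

(L,J1,J2)=(1,0,0); link0 fixed
link1: (2,0,0)
C 1-0 [J2]: (2,0,1)
link2: (3,0,1)
link3: (4,0,1)
P 2-0 [J1]: (4,1,1)
PS 1-3 [J2]: (4,1,2)
link4: (5,1,2)
R 1-4 [J1]: (5,2,2)
link5: (6,2,2)
R 1-5 [J1]: (6,3,2)
link6: (7,3,2)
R 6-5 [J1]: (7,4,2)
link7: (8,4,2)
PS 7-5 [J2]: (8,4,3)
P 5-0 [J1]: (8,5,3)
Grübler: 3·7 − 2·5 − 3 = 8

M = 8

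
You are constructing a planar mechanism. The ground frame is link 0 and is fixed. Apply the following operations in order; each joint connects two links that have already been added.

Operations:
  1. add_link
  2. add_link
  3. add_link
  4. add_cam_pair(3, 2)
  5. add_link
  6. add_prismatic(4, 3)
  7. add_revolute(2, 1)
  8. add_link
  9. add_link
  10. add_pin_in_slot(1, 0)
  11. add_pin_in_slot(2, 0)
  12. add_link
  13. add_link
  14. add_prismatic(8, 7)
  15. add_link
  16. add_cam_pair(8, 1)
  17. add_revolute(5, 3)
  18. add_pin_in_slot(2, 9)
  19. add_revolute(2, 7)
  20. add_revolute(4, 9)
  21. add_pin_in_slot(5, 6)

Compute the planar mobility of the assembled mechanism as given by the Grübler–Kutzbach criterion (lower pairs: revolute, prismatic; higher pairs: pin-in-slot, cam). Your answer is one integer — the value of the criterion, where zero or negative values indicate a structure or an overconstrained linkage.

ground; <1,0,0>
#1 <2,0,0>
#2 <3,0,0>
#3 <4,0,0>
C:3↔2 J2 <4,0,1>
#4 <5,0,1>
P:4↔3 J1 <5,1,1>
R:2↔1 J1 <5,2,1>
#5 <6,2,1>
#6 <7,2,1>
PS:1↔0 J2 <7,2,2>
PS:2↔0 J2 <7,2,3>
#7 <8,2,3>
#8 <9,2,3>
P:8↔7 J1 <9,3,3>
#9 <10,3,3>
C:8↔1 J2 <10,3,4>
R:5↔3 J1 <10,4,4>
PS:2↔9 J2 <10,4,5>
R:2↔7 J1 <10,5,5>
R:4↔9 J1 <10,6,5>
PS:5↔6 J2 <10,6,6>
3×9 − 2×6 − 1×6 = 9

M = 9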